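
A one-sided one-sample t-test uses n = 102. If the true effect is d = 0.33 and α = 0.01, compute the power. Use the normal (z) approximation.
Power ≈ 0.84

Power calculation (one-sample t-test, normal approximation):
z_β = d · √n - z_α
z_β = 0.33 · √102 - 2.326
z_β = 0.33 · 10.100 - 2.326
z_β = 1.006

Power = Φ(z_β) = Φ(1.006) ≈ 0.843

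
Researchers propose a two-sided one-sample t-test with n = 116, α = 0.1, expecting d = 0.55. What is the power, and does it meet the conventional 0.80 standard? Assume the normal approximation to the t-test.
Power ≈ 1.00; the study is adequately powered (power ≥ 0.80)

Power calculation (one-sample t-test, normal approximation):
z_β = d · √n - z_{α/2}
z_β = 0.55 · √116 - 1.645
z_β = 0.55 · 10.770 - 1.645
z_β = 4.279

Power = Φ(z_β) = Φ(4.279) ≈ 1.000

Effect size d = 0.55 is medium by Cohen's convention (0.2/0.5/0.8).

Threshold: power ≥ 0.80 is conventionally adequate.
Power ≈ 1.00 → the study is adequately powered (power ≥ 0.80).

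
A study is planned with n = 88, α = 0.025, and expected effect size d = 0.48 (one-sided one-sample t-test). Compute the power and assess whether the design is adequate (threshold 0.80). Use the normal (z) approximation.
Power ≈ 0.99; the study is adequately powered (power ≥ 0.80)

Power calculation (one-sample t-test, normal approximation):
z_β = d · √n - z_α
z_β = 0.48 · √88 - 1.960
z_β = 0.48 · 9.381 - 1.960
z_β = 2.543

Power = Φ(z_β) = Φ(2.543) ≈ 0.995

Effect size d = 0.48 is small by Cohen's convention (0.2/0.5/0.8).

Threshold: power ≥ 0.80 is conventionally adequate.
Power ≈ 0.99 → the study is adequately powered (power ≥ 0.80).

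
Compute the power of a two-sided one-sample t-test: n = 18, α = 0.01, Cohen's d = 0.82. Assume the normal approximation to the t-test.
Power ≈ 0.82

Power calculation (one-sample t-test, normal approximation):
z_β = d · √n - z_{α/2}
z_β = 0.82 · √18 - 2.576
z_β = 0.82 · 4.243 - 2.576
z_β = 0.903

Power = Φ(z_β) = Φ(0.903) ≈ 0.817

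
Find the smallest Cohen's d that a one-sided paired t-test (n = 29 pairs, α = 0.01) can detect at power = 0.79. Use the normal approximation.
d ≈ 0.58

Minimum detectable effect (paired t-test, normal approximation):
d = (z_α + z_β) / √n
d = (2.326 + 0.806) / √29
d = 3.133 / 5.385
d ≈ 0.58

By Cohen's convention (0.2 small / 0.5 medium / 0.8 large): medium effect.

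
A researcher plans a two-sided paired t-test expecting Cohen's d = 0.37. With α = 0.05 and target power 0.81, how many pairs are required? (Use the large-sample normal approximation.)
n = 59 pairs

Sample size formula (paired t-test, normal approximation):
n = ((z_{α/2} + z_β) / d)²

z_{α/2} = 1.960 (for α = 0.05, two-sided)
z_β = 0.878 (for power = 0.81)
d = 0.37

n = ((1.960 + 0.878) / 0.37)²
n = (7.670)²
n ≈ 58.83
Round up to the next whole number: n = 59 pairs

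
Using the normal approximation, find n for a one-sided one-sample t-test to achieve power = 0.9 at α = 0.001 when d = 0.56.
n = 61

Sample size formula (one-sample t-test, normal approximation):
n = ((z_α + z_β) / d)²

z_α = 3.090 (for α = 0.001, one-sided)
z_β = 1.282 (for power = 0.9)
d = 0.56

n = ((3.090 + 1.282) / 0.56)²
n = (7.807)²
n ≈ 60.95
Round up to the next whole number: n = 61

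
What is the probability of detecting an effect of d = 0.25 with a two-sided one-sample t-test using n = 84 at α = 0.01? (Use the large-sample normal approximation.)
Power ≈ 0.39

Power calculation (one-sample t-test, normal approximation):
z_β = d · √n - z_{α/2}
z_β = 0.25 · √84 - 2.576
z_β = 0.25 · 9.165 - 2.576
z_β = -0.285

Power = Φ(z_β) = Φ(-0.285) ≈ 0.388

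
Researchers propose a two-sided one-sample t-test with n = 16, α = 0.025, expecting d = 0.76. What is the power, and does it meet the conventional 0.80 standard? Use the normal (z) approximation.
Power ≈ 0.79; the study is underpowered (power < 0.80)

Power calculation (one-sample t-test, normal approximation):
z_β = d · √n - z_{α/2}
z_β = 0.76 · √16 - 2.241
z_β = 0.76 · 4.000 - 2.241
z_β = 0.799

Power = Φ(z_β) = Φ(0.799) ≈ 0.788

Effect size d = 0.76 is medium by Cohen's convention (0.2/0.5/0.8).

Threshold: power ≥ 0.80 is conventionally adequate.
Power ≈ 0.79 → the study is underpowered (power < 0.80).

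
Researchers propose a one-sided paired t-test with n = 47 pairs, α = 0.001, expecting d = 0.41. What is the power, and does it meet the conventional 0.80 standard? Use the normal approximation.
Power ≈ 0.39; the study is underpowered (power < 0.80)

Power calculation (paired t-test, normal approximation):
z_β = d · √n - z_α
z_β = 0.41 · √47 - 3.090
z_β = 0.41 · 6.856 - 3.090
z_β = -0.279

Power = Φ(z_β) = Φ(-0.279) ≈ 0.390

Effect size d = 0.41 is small by Cohen's convention (0.2/0.5/0.8).

Threshold: power ≥ 0.80 is conventionally adequate.
Power ≈ 0.39 → the study is underpowered (power < 0.80).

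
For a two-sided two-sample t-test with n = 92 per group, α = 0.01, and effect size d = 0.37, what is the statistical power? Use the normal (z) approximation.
Power ≈ 0.47

Power calculation (two-sample t-test, normal approximation):
z_β = d · √(n/2) - z_{α/2}
z_β = 0.37 · √(92/2) - 2.576
z_β = 0.37 · 6.782 - 2.576
z_β = -0.066

Power = Φ(z_β) = Φ(-0.066) ≈ 0.474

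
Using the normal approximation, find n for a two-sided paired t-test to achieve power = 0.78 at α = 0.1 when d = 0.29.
n = 70 pairs

Sample size formula (paired t-test, normal approximation):
n = ((z_{α/2} + z_β) / d)²

z_{α/2} = 1.645 (for α = 0.1, two-sided)
z_β = 0.772 (for power = 0.78)
d = 0.29

n = ((1.645 + 0.772) / 0.29)²
n = (8.334)²
n ≈ 69.46
Round up to the next whole number: n = 70 pairs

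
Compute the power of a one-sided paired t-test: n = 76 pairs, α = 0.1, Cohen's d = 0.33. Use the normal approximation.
Power ≈ 0.94

Power calculation (paired t-test, normal approximation):
z_β = d · √n - z_α
z_β = 0.33 · √76 - 1.282
z_β = 0.33 · 8.718 - 1.282
z_β = 1.595

Power = Φ(z_β) = Φ(1.595) ≈ 0.945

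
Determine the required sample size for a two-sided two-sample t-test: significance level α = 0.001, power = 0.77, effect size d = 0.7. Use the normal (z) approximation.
n = 67 per group

Sample size formula (two-sample t-test, normal approximation):
n = 2 · ((z_{α/2} + z_β) / d)²

z_{α/2} = 3.291 (for α = 0.001, two-sided)
z_β = 0.739 (for power = 0.77)
d = 0.7

n = 2 · ((3.291 + 0.739) / 0.7)²
n = 2 · (5.757)²
n ≈ 66.29
Round up to the next whole number: n = 67 per group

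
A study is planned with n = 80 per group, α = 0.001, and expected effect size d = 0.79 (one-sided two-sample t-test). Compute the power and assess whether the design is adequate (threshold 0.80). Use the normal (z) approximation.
Power ≈ 0.97; the study is adequately powered (power ≥ 0.80)

Power calculation (two-sample t-test, normal approximation):
z_β = d · √(n/2) - z_α
z_β = 0.79 · √(80/2) - 3.090
z_β = 0.79 · 6.325 - 3.090
z_β = 1.906

Power = Φ(z_β) = Φ(1.906) ≈ 0.972

Effect size d = 0.79 is medium by Cohen's convention (0.2/0.5/0.8).

Threshold: power ≥ 0.80 is conventionally adequate.
Power ≈ 0.97 → the study is adequately powered (power ≥ 0.80).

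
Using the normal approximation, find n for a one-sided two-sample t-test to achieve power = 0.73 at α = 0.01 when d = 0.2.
n = 432 per group

Sample size formula (two-sample t-test, normal approximation):
n = 2 · ((z_α + z_β) / d)²

z_α = 2.326 (for α = 0.01, one-sided)
z_β = 0.613 (for power = 0.73)
d = 0.2

n = 2 · ((2.326 + 0.613) / 0.2)²
n = 2 · (14.695)²
n ≈ 431.89
Round up to the next whole number: n = 432 per group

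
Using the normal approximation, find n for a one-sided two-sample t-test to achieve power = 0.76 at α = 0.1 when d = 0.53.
n = 29 per group

Sample size formula (two-sample t-test, normal approximation):
n = 2 · ((z_α + z_β) / d)²

z_α = 1.282 (for α = 0.1, one-sided)
z_β = 0.706 (for power = 0.76)
d = 0.53

n = 2 · ((1.282 + 0.706) / 0.53)²
n = 2 · (3.751)²
n ≈ 28.14
Round up to the next whole number: n = 29 per group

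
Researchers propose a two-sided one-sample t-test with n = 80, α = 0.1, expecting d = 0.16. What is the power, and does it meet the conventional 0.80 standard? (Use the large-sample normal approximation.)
Power ≈ 0.42; the study is underpowered (power < 0.80)

Power calculation (one-sample t-test, normal approximation):
z_β = d · √n - z_{α/2}
z_β = 0.16 · √80 - 1.645
z_β = 0.16 · 8.944 - 1.645
z_β = -0.214

Power = Φ(z_β) = Φ(-0.214) ≈ 0.415

Effect size d = 0.16 is very small by Cohen's convention (0.2/0.5/0.8).

Threshold: power ≥ 0.80 is conventionally adequate.
Power ≈ 0.42 → the study is underpowered (power < 0.80).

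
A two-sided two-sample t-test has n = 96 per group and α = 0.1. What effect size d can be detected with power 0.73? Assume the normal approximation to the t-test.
d ≈ 0.33

Minimum detectable effect (two-sample t-test, normal approximation):
d = (z_{α/2} + z_β) / √(n/2)
d = (1.645 + 0.613) / √(96/2)
d = 2.258 / 6.928
d ≈ 0.33

By Cohen's convention (0.2 small / 0.5 medium / 0.8 large): small effect.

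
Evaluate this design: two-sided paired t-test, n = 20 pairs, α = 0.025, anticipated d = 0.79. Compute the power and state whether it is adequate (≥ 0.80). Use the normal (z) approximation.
Power ≈ 0.90; the study is adequately powered (power ≥ 0.80)

Power calculation (paired t-test, normal approximation):
z_β = d · √n - z_{α/2}
z_β = 0.79 · √20 - 2.241
z_β = 0.79 · 4.472 - 2.241
z_β = 1.292

Power = Φ(z_β) = Φ(1.292) ≈ 0.902

Effect size d = 0.79 is medium by Cohen's convention (0.2/0.5/0.8).

Threshold: power ≥ 0.80 is conventionally adequate.
Power ≈ 0.90 → the study is adequately powered (power ≥ 0.80).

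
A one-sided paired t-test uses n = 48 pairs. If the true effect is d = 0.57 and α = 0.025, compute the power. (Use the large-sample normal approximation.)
Power ≈ 0.98

Power calculation (paired t-test, normal approximation):
z_β = d · √n - z_α
z_β = 0.57 · √48 - 1.960
z_β = 0.57 · 6.928 - 1.960
z_β = 1.989

Power = Φ(z_β) = Φ(1.989) ≈ 0.977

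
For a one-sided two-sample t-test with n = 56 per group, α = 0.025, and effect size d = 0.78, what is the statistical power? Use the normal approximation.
Power ≈ 0.98

Power calculation (two-sample t-test, normal approximation):
z_β = d · √(n/2) - z_α
z_β = 0.78 · √(56/2) - 1.960
z_β = 0.78 · 5.292 - 1.960
z_β = 2.167

Power = Φ(z_β) = Φ(2.167) ≈ 0.985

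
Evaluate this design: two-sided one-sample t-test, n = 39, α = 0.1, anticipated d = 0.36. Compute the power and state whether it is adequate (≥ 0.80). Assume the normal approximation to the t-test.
Power ≈ 0.73; the study is underpowered (power < 0.80)

Power calculation (one-sample t-test, normal approximation):
z_β = d · √n - z_{α/2}
z_β = 0.36 · √39 - 1.645
z_β = 0.36 · 6.245 - 1.645
z_β = 0.603

Power = Φ(z_β) = Φ(0.603) ≈ 0.727

Effect size d = 0.36 is small by Cohen's convention (0.2/0.5/0.8).

Threshold: power ≥ 0.80 is conventionally adequate.
Power ≈ 0.73 → the study is underpowered (power < 0.80).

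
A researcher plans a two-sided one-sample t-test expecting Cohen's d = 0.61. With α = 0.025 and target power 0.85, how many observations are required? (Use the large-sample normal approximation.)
n = 29

Sample size formula (one-sample t-test, normal approximation):
n = ((z_{α/2} + z_β) / d)²

z_{α/2} = 2.241 (for α = 0.025, two-sided)
z_β = 1.036 (for power = 0.85)
d = 0.61

n = ((2.241 + 1.036) / 0.61)²
n = (5.372)²
n ≈ 28.86
Round up to the next whole number: n = 29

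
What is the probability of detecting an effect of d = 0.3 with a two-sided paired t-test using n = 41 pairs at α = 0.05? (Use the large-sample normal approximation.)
Power ≈ 0.48

Power calculation (paired t-test, normal approximation):
z_β = d · √n - z_{α/2}
z_β = 0.3 · √41 - 1.960
z_β = 0.3 · 6.403 - 1.960
z_β = -0.039

Power = Φ(z_β) = Φ(-0.039) ≈ 0.484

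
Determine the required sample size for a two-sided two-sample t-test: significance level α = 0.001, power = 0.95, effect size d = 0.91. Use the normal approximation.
n = 59 per group

Sample size formula (two-sample t-test, normal approximation):
n = 2 · ((z_{α/2} + z_β) / d)²

z_{α/2} = 3.291 (for α = 0.001, two-sided)
z_β = 1.645 (for power = 0.95)
d = 0.91

n = 2 · ((3.291 + 1.645) / 0.91)²
n = 2 · (5.424)²
n ≈ 58.84
Round up to the next whole number: n = 59 per group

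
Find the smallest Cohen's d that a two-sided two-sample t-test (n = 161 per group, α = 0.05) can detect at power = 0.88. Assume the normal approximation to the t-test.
d ≈ 0.35

Minimum detectable effect (two-sample t-test, normal approximation):
d = (z_{α/2} + z_β) / √(n/2)
d = (1.960 + 1.175) / √(161/2)
d = 3.135 / 8.972
d ≈ 0.35

By Cohen's convention (0.2 small / 0.5 medium / 0.8 large): small effect.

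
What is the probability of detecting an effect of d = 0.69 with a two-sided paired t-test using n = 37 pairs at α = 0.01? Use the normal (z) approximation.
Power ≈ 0.95

Power calculation (paired t-test, normal approximation):
z_β = d · √n - z_{α/2}
z_β = 0.69 · √37 - 2.576
z_β = 0.69 · 6.083 - 2.576
z_β = 1.621

Power = Φ(z_β) = Φ(1.621) ≈ 0.948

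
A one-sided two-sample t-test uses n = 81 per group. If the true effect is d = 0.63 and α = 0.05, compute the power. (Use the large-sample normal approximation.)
Power ≈ 0.99

Power calculation (two-sample t-test, normal approximation):
z_β = d · √(n/2) - z_α
z_β = 0.63 · √(81/2) - 1.645
z_β = 0.63 · 6.364 - 1.645
z_β = 2.364

Power = Φ(z_β) = Φ(2.364) ≈ 0.991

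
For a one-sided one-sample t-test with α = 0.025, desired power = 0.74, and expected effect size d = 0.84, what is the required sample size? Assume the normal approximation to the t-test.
n = 10

Sample size formula (one-sample t-test, normal approximation):
n = ((z_α + z_β) / d)²

z_α = 1.960 (for α = 0.025, one-sided)
z_β = 0.643 (for power = 0.74)
d = 0.84

n = ((1.960 + 0.643) / 0.84)²
n = (3.099)²
n ≈ 9.60
Round up to the next whole number: n = 10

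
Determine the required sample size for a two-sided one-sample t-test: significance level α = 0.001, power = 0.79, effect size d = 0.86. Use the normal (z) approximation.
n = 23

Sample size formula (one-sample t-test, normal approximation):
n = ((z_{α/2} + z_β) / d)²

z_{α/2} = 3.291 (for α = 0.001, two-sided)
z_β = 0.806 (for power = 0.79)
d = 0.86

n = ((3.291 + 0.806) / 0.86)²
n = (4.764)²
n ≈ 22.70
Round up to the next whole number: n = 23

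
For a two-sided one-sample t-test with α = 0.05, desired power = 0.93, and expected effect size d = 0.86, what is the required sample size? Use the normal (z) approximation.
n = 16

Sample size formula (one-sample t-test, normal approximation):
n = ((z_{α/2} + z_β) / d)²

z_{α/2} = 1.960 (for α = 0.05, two-sided)
z_β = 1.476 (for power = 0.93)
d = 0.86

n = ((1.960 + 1.476) / 0.86)²
n = (3.995)²
n ≈ 15.96
Round up to the next whole number: n = 16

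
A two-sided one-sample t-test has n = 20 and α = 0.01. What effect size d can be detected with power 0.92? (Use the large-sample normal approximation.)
d ≈ 0.89

Minimum detectable effect (one-sample t-test, normal approximation):
d = (z_{α/2} + z_β) / √n
d = (2.576 + 1.405) / √20
d = 3.981 / 4.472
d ≈ 0.89

By Cohen's convention (0.2 small / 0.5 medium / 0.8 large): large effect.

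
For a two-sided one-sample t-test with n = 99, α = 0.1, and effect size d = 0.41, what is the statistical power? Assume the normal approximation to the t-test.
Power ≈ 0.99

Power calculation (one-sample t-test, normal approximation):
z_β = d · √n - z_{α/2}
z_β = 0.41 · √99 - 1.645
z_β = 0.41 · 9.950 - 1.645
z_β = 2.435

Power = Φ(z_β) = Φ(2.435) ≈ 0.993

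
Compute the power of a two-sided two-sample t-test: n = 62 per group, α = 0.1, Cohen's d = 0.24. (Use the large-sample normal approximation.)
Power ≈ 0.38

Power calculation (two-sample t-test, normal approximation):
z_β = d · √(n/2) - z_{α/2}
z_β = 0.24 · √(62/2) - 1.645
z_β = 0.24 · 5.568 - 1.645
z_β = -0.309

Power = Φ(z_β) = Φ(-0.309) ≈ 0.379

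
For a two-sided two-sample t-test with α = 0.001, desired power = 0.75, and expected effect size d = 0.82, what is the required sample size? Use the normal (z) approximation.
n = 47 per group

Sample size formula (two-sample t-test, normal approximation):
n = 2 · ((z_{α/2} + z_β) / d)²

z_{α/2} = 3.291 (for α = 0.001, two-sided)
z_β = 0.674 (for power = 0.75)
d = 0.82

n = 2 · ((3.291 + 0.674) / 0.82)²
n = 2 · (4.835)²
n ≈ 46.75
Round up to the next whole number: n = 47 per group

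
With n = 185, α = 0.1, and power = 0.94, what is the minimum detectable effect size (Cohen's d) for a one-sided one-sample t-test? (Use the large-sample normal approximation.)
d ≈ 0.21

Minimum detectable effect (one-sample t-test, normal approximation):
d = (z_α + z_β) / √n
d = (1.282 + 1.555) / √185
d = 2.836 / 13.601
d ≈ 0.21

By Cohen's convention (0.2 small / 0.5 medium / 0.8 large): small effect.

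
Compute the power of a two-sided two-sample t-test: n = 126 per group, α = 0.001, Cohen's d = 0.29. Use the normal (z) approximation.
Power ≈ 0.16

Power calculation (two-sample t-test, normal approximation):
z_β = d · √(n/2) - z_{α/2}
z_β = 0.29 · √(126/2) - 3.291
z_β = 0.29 · 7.937 - 3.291
z_β = -0.989

Power = Φ(z_β) = Φ(-0.989) ≈ 0.161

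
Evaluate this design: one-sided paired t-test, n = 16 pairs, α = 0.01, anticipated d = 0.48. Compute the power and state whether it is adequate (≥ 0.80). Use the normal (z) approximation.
Power ≈ 0.34; the study is underpowered (power < 0.80)

Power calculation (paired t-test, normal approximation):
z_β = d · √n - z_α
z_β = 0.48 · √16 - 2.326
z_β = 0.48 · 4.000 - 2.326
z_β = -0.406

Power = Φ(z_β) = Φ(-0.406) ≈ 0.342

Effect size d = 0.48 is small by Cohen's convention (0.2/0.5/0.8).

Threshold: power ≥ 0.80 is conventionally adequate.
Power ≈ 0.34 → the study is underpowered (power < 0.80).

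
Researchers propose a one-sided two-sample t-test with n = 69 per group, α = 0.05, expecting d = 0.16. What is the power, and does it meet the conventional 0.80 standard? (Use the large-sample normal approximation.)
Power ≈ 0.24; the study is underpowered (power < 0.80)

Power calculation (two-sample t-test, normal approximation):
z_β = d · √(n/2) - z_α
z_β = 0.16 · √(69/2) - 1.645
z_β = 0.16 · 5.874 - 1.645
z_β = -0.705

Power = Φ(z_β) = Φ(-0.705) ≈ 0.240

Effect size d = 0.16 is very small by Cohen's convention (0.2/0.5/0.8).

Threshold: power ≥ 0.80 is conventionally adequate.
Power ≈ 0.24 → the study is underpowered (power < 0.80).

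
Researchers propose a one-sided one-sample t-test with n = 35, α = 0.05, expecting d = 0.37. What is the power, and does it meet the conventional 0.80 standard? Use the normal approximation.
Power ≈ 0.71; the study is underpowered (power < 0.80)

Power calculation (one-sample t-test, normal approximation):
z_β = d · √n - z_α
z_β = 0.37 · √35 - 1.645
z_β = 0.37 · 5.916 - 1.645
z_β = 0.544

Power = Φ(z_β) = Φ(0.544) ≈ 0.707

Effect size d = 0.37 is small by Cohen's convention (0.2/0.5/0.8).

Threshold: power ≥ 0.80 is conventionally adequate.
Power ≈ 0.71 → the study is underpowered (power < 0.80).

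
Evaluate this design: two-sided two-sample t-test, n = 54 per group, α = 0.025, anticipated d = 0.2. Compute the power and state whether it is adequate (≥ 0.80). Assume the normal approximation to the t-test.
Power ≈ 0.11; the study is underpowered (power < 0.80)

Power calculation (two-sample t-test, normal approximation):
z_β = d · √(n/2) - z_{α/2}
z_β = 0.2 · √(54/2) - 2.241
z_β = 0.2 · 5.196 - 2.241
z_β = -1.202

Power = Φ(z_β) = Φ(-1.202) ≈ 0.115

Effect size d = 0.2 is small by Cohen's convention (0.2/0.5/0.8).

Threshold: power ≥ 0.80 is conventionally adequate.
Power ≈ 0.11 → the study is underpowered (power < 0.80).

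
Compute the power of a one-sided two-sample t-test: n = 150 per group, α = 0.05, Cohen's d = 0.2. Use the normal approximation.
Power ≈ 0.53

Power calculation (two-sample t-test, normal approximation):
z_β = d · √(n/2) - z_α
z_β = 0.2 · √(150/2) - 1.645
z_β = 0.2 · 8.660 - 1.645
z_β = 0.087

Power = Φ(z_β) = Φ(0.087) ≈ 0.535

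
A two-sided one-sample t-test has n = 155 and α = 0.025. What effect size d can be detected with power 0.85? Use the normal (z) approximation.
d ≈ 0.26

Minimum detectable effect (one-sample t-test, normal approximation):
d = (z_{α/2} + z_β) / √n
d = (2.241 + 1.036) / √155
d = 3.278 / 12.450
d ≈ 0.26

By Cohen's convention (0.2 small / 0.5 medium / 0.8 large): small effect.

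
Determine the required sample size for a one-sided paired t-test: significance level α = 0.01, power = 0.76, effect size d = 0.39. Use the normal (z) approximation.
n = 61 pairs

Sample size formula (paired t-test, normal approximation):
n = ((z_α + z_β) / d)²

z_α = 2.326 (for α = 0.01, one-sided)
z_β = 0.706 (for power = 0.76)
d = 0.39

n = ((2.326 + 0.706) / 0.39)²
n = (7.774)²
n ≈ 60.44
Round up to the next whole number: n = 61 pairs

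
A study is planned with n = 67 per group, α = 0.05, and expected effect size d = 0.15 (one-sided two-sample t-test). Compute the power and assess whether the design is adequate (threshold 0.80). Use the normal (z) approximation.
Power ≈ 0.22; the study is underpowered (power < 0.80)

Power calculation (two-sample t-test, normal approximation):
z_β = d · √(n/2) - z_α
z_β = 0.15 · √(67/2) - 1.645
z_β = 0.15 · 5.788 - 1.645
z_β = -0.777

Power = Φ(z_β) = Φ(-0.777) ≈ 0.219

Effect size d = 0.15 is very small by Cohen's convention (0.2/0.5/0.8).

Threshold: power ≥ 0.80 is conventionally adequate.
Power ≈ 0.22 → the study is underpowered (power < 0.80).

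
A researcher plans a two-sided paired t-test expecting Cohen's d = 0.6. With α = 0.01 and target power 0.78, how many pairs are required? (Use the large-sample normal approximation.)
n = 32 pairs

Sample size formula (paired t-test, normal approximation):
n = ((z_{α/2} + z_β) / d)²

z_{α/2} = 2.576 (for α = 0.01, two-sided)
z_β = 0.772 (for power = 0.78)
d = 0.6

n = ((2.576 + 0.772) / 0.6)²
n = (5.580)²
n ≈ 31.14
Round up to the next whole number: n = 32 pairs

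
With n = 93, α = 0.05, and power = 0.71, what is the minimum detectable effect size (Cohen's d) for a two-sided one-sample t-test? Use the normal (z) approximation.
d ≈ 0.26

Minimum detectable effect (one-sample t-test, normal approximation):
d = (z_{α/2} + z_β) / √n
d = (1.960 + 0.553) / √93
d = 2.513 / 9.644
d ≈ 0.26

By Cohen's convention (0.2 small / 0.5 medium / 0.8 large): small effect.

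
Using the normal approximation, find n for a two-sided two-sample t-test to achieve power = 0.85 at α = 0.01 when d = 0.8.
n = 41 per group

Sample size formula (two-sample t-test, normal approximation):
n = 2 · ((z_{α/2} + z_β) / d)²

z_{α/2} = 2.576 (for α = 0.01, two-sided)
z_β = 1.036 (for power = 0.85)
d = 0.8

n = 2 · ((2.576 + 1.036) / 0.8)²
n = 2 · (4.515)²
n ≈ 40.77
Round up to the next whole number: n = 41 per group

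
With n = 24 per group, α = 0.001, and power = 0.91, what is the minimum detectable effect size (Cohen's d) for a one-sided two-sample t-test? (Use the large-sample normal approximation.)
d ≈ 1.28

Minimum detectable effect (two-sample t-test, normal approximation):
d = (z_α + z_β) / √(n/2)
d = (3.090 + 1.341) / √(24/2)
d = 4.431 / 3.464
d ≈ 1.28

By Cohen's convention (0.2 small / 0.5 medium / 0.8 large): large effect.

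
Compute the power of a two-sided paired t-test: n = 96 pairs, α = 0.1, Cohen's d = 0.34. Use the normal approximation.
Power ≈ 0.95

Power calculation (paired t-test, normal approximation):
z_β = d · √n - z_{α/2}
z_β = 0.34 · √96 - 1.645
z_β = 0.34 · 9.798 - 1.645
z_β = 1.686

Power = Φ(z_β) = Φ(1.686) ≈ 0.954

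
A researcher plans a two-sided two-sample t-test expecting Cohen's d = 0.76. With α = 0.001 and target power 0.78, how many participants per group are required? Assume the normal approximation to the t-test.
n = 58 per group

Sample size formula (two-sample t-test, normal approximation):
n = 2 · ((z_{α/2} + z_β) / d)²

z_{α/2} = 3.291 (for α = 0.001, two-sided)
z_β = 0.772 (for power = 0.78)
d = 0.76

n = 2 · ((3.291 + 0.772) / 0.76)²
n = 2 · (5.346)²
n ≈ 57.16
Round up to the next whole number: n = 58 per group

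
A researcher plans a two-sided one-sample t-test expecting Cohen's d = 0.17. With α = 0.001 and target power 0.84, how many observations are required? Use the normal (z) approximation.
n = 636

Sample size formula (one-sample t-test, normal approximation):
n = ((z_{α/2} + z_β) / d)²

z_{α/2} = 3.291 (for α = 0.001, two-sided)
z_β = 0.994 (for power = 0.84)
d = 0.17

n = ((3.291 + 0.994) / 0.17)²
n = (25.206)²
n ≈ 635.34
Round up to the next whole number: n = 636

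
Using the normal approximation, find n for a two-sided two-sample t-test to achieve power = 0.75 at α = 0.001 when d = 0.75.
n = 56 per group

Sample size formula (two-sample t-test, normal approximation):
n = 2 · ((z_{α/2} + z_β) / d)²

z_{α/2} = 3.291 (for α = 0.001, two-sided)
z_β = 0.674 (for power = 0.75)
d = 0.75

n = 2 · ((3.291 + 0.674) / 0.75)²
n = 2 · (5.287)²
n ≈ 55.90
Round up to the next whole number: n = 56 per group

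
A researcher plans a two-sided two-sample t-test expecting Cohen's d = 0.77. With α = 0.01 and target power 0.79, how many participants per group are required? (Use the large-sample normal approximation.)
n = 39 per group

Sample size formula (two-sample t-test, normal approximation):
n = 2 · ((z_{α/2} + z_β) / d)²

z_{α/2} = 2.576 (for α = 0.01, two-sided)
z_β = 0.806 (for power = 0.79)
d = 0.77

n = 2 · ((2.576 + 0.806) / 0.77)²
n = 2 · (4.392)²
n ≈ 38.58
Round up to the next whole number: n = 39 per group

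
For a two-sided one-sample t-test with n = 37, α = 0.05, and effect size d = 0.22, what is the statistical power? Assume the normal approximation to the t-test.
Power ≈ 0.27

Power calculation (one-sample t-test, normal approximation):
z_β = d · √n - z_{α/2}
z_β = 0.22 · √37 - 1.960
z_β = 0.22 · 6.083 - 1.960
z_β = -0.622

Power = Φ(z_β) = Φ(-0.622) ≈ 0.267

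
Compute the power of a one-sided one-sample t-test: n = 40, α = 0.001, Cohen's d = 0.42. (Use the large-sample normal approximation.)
Power ≈ 0.33

Power calculation (one-sample t-test, normal approximation):
z_β = d · √n - z_α
z_β = 0.42 · √40 - 3.090
z_β = 0.42 · 6.325 - 3.090
z_β = -0.434

Power = Φ(z_β) = Φ(-0.434) ≈ 0.332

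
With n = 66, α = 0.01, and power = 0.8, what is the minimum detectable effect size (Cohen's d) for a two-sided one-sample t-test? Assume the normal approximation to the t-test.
d ≈ 0.42

Minimum detectable effect (one-sample t-test, normal approximation):
d = (z_{α/2} + z_β) / √n
d = (2.576 + 0.842) / √66
d = 3.417 / 8.124
d ≈ 0.42

By Cohen's convention (0.2 small / 0.5 medium / 0.8 large): small effect.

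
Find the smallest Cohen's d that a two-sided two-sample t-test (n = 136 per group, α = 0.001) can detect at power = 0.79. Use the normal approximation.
d ≈ 0.50

Minimum detectable effect (two-sample t-test, normal approximation):
d = (z_{α/2} + z_β) / √(n/2)
d = (3.291 + 0.806) / √(136/2)
d = 4.097 / 8.246
d ≈ 0.50

By Cohen's convention (0.2 small / 0.5 medium / 0.8 large): medium effect.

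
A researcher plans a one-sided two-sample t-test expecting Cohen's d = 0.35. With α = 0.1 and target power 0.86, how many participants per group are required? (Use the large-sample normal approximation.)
n = 92 per group

Sample size formula (two-sample t-test, normal approximation):
n = 2 · ((z_α + z_β) / d)²

z_α = 1.282 (for α = 0.1, one-sided)
z_β = 1.080 (for power = 0.86)
d = 0.35

n = 2 · ((1.282 + 1.080) / 0.35)²
n = 2 · (6.749)²
n ≈ 91.10
Round up to the next whole number: n = 92 per group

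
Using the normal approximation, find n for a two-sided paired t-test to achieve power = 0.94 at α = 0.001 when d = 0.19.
n = 651 pairs

Sample size formula (paired t-test, normal approximation):
n = ((z_{α/2} + z_β) / d)²

z_{α/2} = 3.291 (for α = 0.001, two-sided)
z_β = 1.555 (for power = 0.94)
d = 0.19

n = ((3.291 + 1.555) / 0.19)²
n = (25.505)²
n ≈ 650.51
Round up to the next whole number: n = 651 pairs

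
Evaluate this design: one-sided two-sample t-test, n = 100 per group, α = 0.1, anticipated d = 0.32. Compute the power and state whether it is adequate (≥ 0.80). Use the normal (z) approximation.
Power ≈ 0.84; the study is adequately powered (power ≥ 0.80)

Power calculation (two-sample t-test, normal approximation):
z_β = d · √(n/2) - z_α
z_β = 0.32 · √(100/2) - 1.282
z_β = 0.32 · 7.071 - 1.282
z_β = 0.981

Power = Φ(z_β) = Φ(0.981) ≈ 0.837

Effect size d = 0.32 is small by Cohen's convention (0.2/0.5/0.8).

Threshold: power ≥ 0.80 is conventionally adequate.
Power ≈ 0.84 → the study is adequately powered (power ≥ 0.80).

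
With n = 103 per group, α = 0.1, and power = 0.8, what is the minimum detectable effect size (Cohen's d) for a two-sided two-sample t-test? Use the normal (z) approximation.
d ≈ 0.35

Minimum detectable effect (two-sample t-test, normal approximation):
d = (z_{α/2} + z_β) / √(n/2)
d = (1.645 + 0.842) / √(103/2)
d = 2.486 / 7.176
d ≈ 0.35

By Cohen's convention (0.2 small / 0.5 medium / 0.8 large): small effect.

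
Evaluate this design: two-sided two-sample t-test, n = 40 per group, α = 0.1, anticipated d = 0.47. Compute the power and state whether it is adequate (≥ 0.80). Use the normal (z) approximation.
Power ≈ 0.68; the study is underpowered (power < 0.80)

Power calculation (two-sample t-test, normal approximation):
z_β = d · √(n/2) - z_{α/2}
z_β = 0.47 · √(40/2) - 1.645
z_β = 0.47 · 4.472 - 1.645
z_β = 0.457

Power = Φ(z_β) = Φ(0.457) ≈ 0.676

Effect size d = 0.47 is small by Cohen's convention (0.2/0.5/0.8).

Threshold: power ≥ 0.80 is conventionally adequate.
Power ≈ 0.68 → the study is underpowered (power < 0.80).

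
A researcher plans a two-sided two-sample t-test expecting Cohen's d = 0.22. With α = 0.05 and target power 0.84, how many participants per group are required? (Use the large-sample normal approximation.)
n = 361 per group

Sample size formula (two-sample t-test, normal approximation):
n = 2 · ((z_{α/2} + z_β) / d)²

z_{α/2} = 1.960 (for α = 0.05, two-sided)
z_β = 0.994 (for power = 0.84)
d = 0.22

n = 2 · ((1.960 + 0.994) / 0.22)²
n = 2 · (13.427)²
n ≈ 360.57
Round up to the next whole number: n = 361 per group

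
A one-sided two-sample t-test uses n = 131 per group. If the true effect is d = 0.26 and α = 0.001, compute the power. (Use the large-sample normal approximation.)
Power ≈ 0.16

Power calculation (two-sample t-test, normal approximation):
z_β = d · √(n/2) - z_α
z_β = 0.26 · √(131/2) - 3.090
z_β = 0.26 · 8.093 - 3.090
z_β = -0.986

Power = Φ(z_β) = Φ(-0.986) ≈ 0.162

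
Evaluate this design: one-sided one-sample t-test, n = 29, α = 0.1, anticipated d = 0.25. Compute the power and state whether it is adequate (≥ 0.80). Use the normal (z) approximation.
Power ≈ 0.53; the study is underpowered (power < 0.80)

Power calculation (one-sample t-test, normal approximation):
z_β = d · √n - z_α
z_β = 0.25 · √29 - 1.282
z_β = 0.25 · 5.385 - 1.282
z_β = 0.065

Power = Φ(z_β) = Φ(0.065) ≈ 0.526

Effect size d = 0.25 is small by Cohen's convention (0.2/0.5/0.8).

Threshold: power ≥ 0.80 is conventionally adequate.
Power ≈ 0.53 → the study is underpowered (power < 0.80).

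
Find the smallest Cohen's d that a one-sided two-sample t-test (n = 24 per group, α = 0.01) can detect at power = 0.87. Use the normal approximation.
d ≈ 1.00

Minimum detectable effect (two-sample t-test, normal approximation):
d = (z_α + z_β) / √(n/2)
d = (2.326 + 1.126) / √(24/2)
d = 3.453 / 3.464
d ≈ 1.00

By Cohen's convention (0.2 small / 0.5 medium / 0.8 large): large effect.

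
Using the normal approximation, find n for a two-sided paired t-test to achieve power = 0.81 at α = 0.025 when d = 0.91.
n = 12 pairs

Sample size formula (paired t-test, normal approximation):
n = ((z_{α/2} + z_β) / d)²

z_{α/2} = 2.241 (for α = 0.025, two-sided)
z_β = 0.878 (for power = 0.81)
d = 0.91

n = ((2.241 + 0.878) / 0.91)²
n = (3.427)²
n ≈ 11.74
Round up to the next whole number: n = 12 pairs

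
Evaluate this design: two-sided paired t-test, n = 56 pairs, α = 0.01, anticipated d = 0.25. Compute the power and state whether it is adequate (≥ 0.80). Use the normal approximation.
Power ≈ 0.24; the study is underpowered (power < 0.80)

Power calculation (paired t-test, normal approximation):
z_β = d · √n - z_{α/2}
z_β = 0.25 · √56 - 2.576
z_β = 0.25 · 7.483 - 2.576
z_β = -0.705

Power = Φ(z_β) = Φ(-0.705) ≈ 0.240

Effect size d = 0.25 is small by Cohen's convention (0.2/0.5/0.8).

Threshold: power ≥ 0.80 is conventionally adequate.
Power ≈ 0.24 → the study is underpowered (power < 0.80).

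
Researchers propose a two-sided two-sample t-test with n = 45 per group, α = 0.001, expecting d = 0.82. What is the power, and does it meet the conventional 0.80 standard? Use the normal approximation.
Power ≈ 0.73; the study is underpowered (power < 0.80)

Power calculation (two-sample t-test, normal approximation):
z_β = d · √(n/2) - z_{α/2}
z_β = 0.82 · √(45/2) - 3.291
z_β = 0.82 · 4.743 - 3.291
z_β = 0.599

Power = Φ(z_β) = Φ(0.599) ≈ 0.725

Effect size d = 0.82 is large by Cohen's convention (0.2/0.5/0.8).

Threshold: power ≥ 0.80 is conventionally adequate.
Power ≈ 0.73 → the study is underpowered (power < 0.80).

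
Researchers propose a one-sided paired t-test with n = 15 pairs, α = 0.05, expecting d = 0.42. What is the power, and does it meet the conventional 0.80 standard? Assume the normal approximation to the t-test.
Power ≈ 0.49; the study is underpowered (power < 0.80)

Power calculation (paired t-test, normal approximation):
z_β = d · √n - z_α
z_β = 0.42 · √15 - 1.645
z_β = 0.42 · 3.873 - 1.645
z_β = -0.018

Power = Φ(z_β) = Φ(-0.018) ≈ 0.493

Effect size d = 0.42 is small by Cohen's convention (0.2/0.5/0.8).

Threshold: power ≥ 0.80 is conventionally adequate.
Power ≈ 0.49 → the study is underpowered (power < 0.80).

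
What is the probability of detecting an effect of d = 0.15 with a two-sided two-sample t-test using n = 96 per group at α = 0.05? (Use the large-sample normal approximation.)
Power ≈ 0.18

Power calculation (two-sample t-test, normal approximation):
z_β = d · √(n/2) - z_{α/2}
z_β = 0.15 · √(96/2) - 1.960
z_β = 0.15 · 6.928 - 1.960
z_β = -0.921

Power = Φ(z_β) = Φ(-0.921) ≈ 0.179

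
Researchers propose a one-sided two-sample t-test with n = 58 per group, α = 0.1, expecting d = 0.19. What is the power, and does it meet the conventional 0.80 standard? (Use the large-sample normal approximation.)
Power ≈ 0.40; the study is underpowered (power < 0.80)

Power calculation (two-sample t-test, normal approximation):
z_β = d · √(n/2) - z_α
z_β = 0.19 · √(58/2) - 1.282
z_β = 0.19 · 5.385 - 1.282
z_β = -0.258

Power = Φ(z_β) = Φ(-0.258) ≈ 0.398

Effect size d = 0.19 is very small by Cohen's convention (0.2/0.5/0.8).

Threshold: power ≥ 0.80 is conventionally adequate.
Power ≈ 0.40 → the study is underpowered (power < 0.80).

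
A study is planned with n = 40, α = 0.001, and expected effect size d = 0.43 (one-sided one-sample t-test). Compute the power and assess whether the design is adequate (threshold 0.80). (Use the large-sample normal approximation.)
Power ≈ 0.36; the study is underpowered (power < 0.80)

Power calculation (one-sample t-test, normal approximation):
z_β = d · √n - z_α
z_β = 0.43 · √40 - 3.090
z_β = 0.43 · 6.325 - 3.090
z_β = -0.371

Power = Φ(z_β) = Φ(-0.371) ≈ 0.355

Effect size d = 0.43 is small by Cohen's convention (0.2/0.5/0.8).

Threshold: power ≥ 0.80 is conventionally adequate.
Power ≈ 0.36 → the study is underpowered (power < 0.80).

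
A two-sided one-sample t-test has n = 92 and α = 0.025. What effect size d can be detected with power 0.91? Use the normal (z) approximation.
d ≈ 0.37

Minimum detectable effect (one-sample t-test, normal approximation):
d = (z_{α/2} + z_β) / √n
d = (2.241 + 1.341) / √92
d = 3.582 / 9.592
d ≈ 0.37

By Cohen's convention (0.2 small / 0.5 medium / 0.8 large): small effect.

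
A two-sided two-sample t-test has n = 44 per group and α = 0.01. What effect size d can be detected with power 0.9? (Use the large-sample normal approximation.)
d ≈ 0.82

Minimum detectable effect (two-sample t-test, normal approximation):
d = (z_{α/2} + z_β) / √(n/2)
d = (2.576 + 1.282) / √(44/2)
d = 3.857 / 4.690
d ≈ 0.82

By Cohen's convention (0.2 small / 0.5 medium / 0.8 large): large effect.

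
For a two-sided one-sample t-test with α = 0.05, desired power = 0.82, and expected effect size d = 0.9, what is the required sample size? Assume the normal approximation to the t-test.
n = 11

Sample size formula (one-sample t-test, normal approximation):
n = ((z_{α/2} + z_β) / d)²

z_{α/2} = 1.960 (for α = 0.05, two-sided)
z_β = 0.915 (for power = 0.82)
d = 0.9

n = ((1.960 + 0.915) / 0.9)²
n = (3.194)²
n ≈ 10.20
Round up to the next whole number: n = 11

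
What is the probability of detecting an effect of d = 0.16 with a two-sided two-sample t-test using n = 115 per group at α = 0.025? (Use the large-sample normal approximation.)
Power ≈ 0.15

Power calculation (two-sample t-test, normal approximation):
z_β = d · √(n/2) - z_{α/2}
z_β = 0.16 · √(115/2) - 2.241
z_β = 0.16 · 7.583 - 2.241
z_β = -1.028

Power = Φ(z_β) = Φ(-1.028) ≈ 0.152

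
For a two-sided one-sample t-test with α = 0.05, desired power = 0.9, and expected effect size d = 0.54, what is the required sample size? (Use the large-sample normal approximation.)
n = 37

Sample size formula (one-sample t-test, normal approximation):
n = ((z_{α/2} + z_β) / d)²

z_{α/2} = 1.960 (for α = 0.05, two-sided)
z_β = 1.282 (for power = 0.9)
d = 0.54

n = ((1.960 + 1.282) / 0.54)²
n = (6.004)²
n ≈ 36.05
Round up to the next whole number: n = 37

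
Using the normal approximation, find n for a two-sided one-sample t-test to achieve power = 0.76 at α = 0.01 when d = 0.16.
n = 421

Sample size formula (one-sample t-test, normal approximation):
n = ((z_{α/2} + z_β) / d)²

z_{α/2} = 2.576 (for α = 0.01, two-sided)
z_β = 0.706 (for power = 0.76)
d = 0.16

n = ((2.576 + 0.706) / 0.16)²
n = (20.513)²
n ≈ 420.78
Round up to the next whole number: n = 421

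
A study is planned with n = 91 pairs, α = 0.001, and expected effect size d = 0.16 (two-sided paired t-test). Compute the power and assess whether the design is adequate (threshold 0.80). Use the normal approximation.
Power ≈ 0.04; the study is underpowered (power < 0.80)

Power calculation (paired t-test, normal approximation):
z_β = d · √n - z_{α/2}
z_β = 0.16 · √91 - 3.291
z_β = 0.16 · 9.539 - 3.291
z_β = -1.764

Power = Φ(z_β) = Φ(-1.764) ≈ 0.039

Effect size d = 0.16 is very small by Cohen's convention (0.2/0.5/0.8).

Threshold: power ≥ 0.80 is conventionally adequate.
Power ≈ 0.04 → the study is underpowered (power < 0.80).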